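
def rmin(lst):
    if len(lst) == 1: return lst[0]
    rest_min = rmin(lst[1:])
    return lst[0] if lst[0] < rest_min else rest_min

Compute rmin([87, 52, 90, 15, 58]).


rmin([87, 52, 90, 15, 58]): compare 87 with rmin([52, 90, 15, 58])
rmin([52, 90, 15, 58]): compare 52 with rmin([90, 15, 58])
rmin([90, 15, 58]): compare 90 with rmin([15, 58])
rmin([15, 58]): compare 15 with rmin([58])
rmin([58]) = 58  (base case)
Compare 15 with 58 -> 15
Compare 90 with 15 -> 15
Compare 52 with 15 -> 15
Compare 87 with 15 -> 15

15


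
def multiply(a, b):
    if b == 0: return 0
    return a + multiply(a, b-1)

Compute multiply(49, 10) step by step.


multiply(49, 10) = 49 + multiply(49, 9)
multiply(49, 9) = 49 + multiply(49, 8)
multiply(49, 8) = 49 + multiply(49, 7)
multiply(49, 7) = 49 + multiply(49, 6)
multiply(49, 6) = 49 + multiply(49, 5)
multiply(49, 5) = 49 + multiply(49, 4)
multiply(49, 4) = 49 + multiply(49, 3)
multiply(49, 3) = 49 + multiply(49, 2)
multiply(49, 2) = 49 + multiply(49, 1)
multiply(49, 1) = 49 + multiply(49, 0)
multiply(49, 0) = 0  (base case)
Total: 49 + 49 + 49 + 49 + 49 + 49 + 49 + 49 + 49 + 49 + 0 = 490

490


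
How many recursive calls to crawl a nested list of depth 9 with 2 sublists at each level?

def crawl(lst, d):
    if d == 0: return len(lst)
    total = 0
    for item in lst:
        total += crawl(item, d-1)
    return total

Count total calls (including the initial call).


At depth 0 (root): 1 call
At depth 1: each of 1 parents calls crawl on 2 children = 2 calls
At depth 2: each of 2 parents calls crawl on 2 children = 4 calls
At depth 3: each of 4 parents calls crawl on 2 children = 8 calls
At depth 4: each of 8 parents calls crawl on 2 children = 16 calls
At depth 5: each of 16 parents calls crawl on 2 children = 32 calls
At depth 6: each of 32 parents calls crawl on 2 children = 64 calls
At depth 7: each of 64 parents calls crawl on 2 children = 128 calls
At depth 8: each of 128 parents calls crawl on 2 children = 256 calls
At depth 9: each of 256 parents calls crawl on 2 children = 512 calls
Total: 1 + 2 + 4 + 8 + 16 + 32 + 64 + 128 + 256 + 512 = 1023

1023


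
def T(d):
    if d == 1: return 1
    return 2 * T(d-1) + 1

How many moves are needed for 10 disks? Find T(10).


T(10) = 2 * T(9) + 1
T(9) = 2 * T(8) + 1
T(8) = 2 * T(7) + 1
T(7) = 2 * T(6) + 1
T(6) = 2 * T(5) + 1
T(5) = 2 * T(4) + 1
T(4) = 2 * T(3) + 1
T(3) = 2 * T(2) + 1
T(2) = 2 * T(1) + 1
T(1) = 1  (base case)
T(2) = 2 * 1 + 1 = 3
T(3) = 2 * 3 + 1 = 7
T(4) = 2 * 7 + 1 = 15
T(5) = 2 * 15 + 1 = 31
T(6) = 2 * 31 + 1 = 63
T(7) = 2 * 63 + 1 = 127
T(8) = 2 * 127 + 1 = 255
T(9) = 2 * 255 + 1 = 511
T(10) = 2 * 511 + 1 = 1023

1023


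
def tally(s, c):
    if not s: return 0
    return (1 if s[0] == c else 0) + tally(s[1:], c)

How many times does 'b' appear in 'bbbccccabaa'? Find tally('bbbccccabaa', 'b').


s[0]='b' == 'b' -> 1
s[0]='b' == 'b' -> 1
s[0]='b' == 'b' -> 1
s[0]='c' != 'b' -> 0
s[0]='c' != 'b' -> 0
s[0]='c' != 'b' -> 0
s[0]='c' != 'b' -> 0
s[0]='a' != 'b' -> 0
s[0]='b' == 'b' -> 1
s[0]='a' != 'b' -> 0
s[0]='a' != 'b' -> 0
Sum: 1 + 1 + 1 + 0 + 0 + 0 + 0 + 0 + 1 + 0 + 0 = 4

4


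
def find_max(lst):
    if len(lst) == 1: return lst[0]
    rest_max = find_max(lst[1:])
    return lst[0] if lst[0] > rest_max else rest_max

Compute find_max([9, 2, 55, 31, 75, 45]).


find_max([9, 2, 55, 31, 75, 45]): compare 9 with find_max([2, 55, 31, 75, 45])
find_max([2, 55, 31, 75, 45]): compare 2 with find_max([55, 31, 75, 45])
find_max([55, 31, 75, 45]): compare 55 with find_max([31, 75, 45])
find_max([31, 75, 45]): compare 31 with find_max([75, 45])
find_max([75, 45]): compare 75 with find_max([45])
find_max([45]) = 45  (base case)
Compare 75 with 45 -> 75
Compare 31 with 75 -> 75
Compare 55 with 75 -> 75
Compare 2 with 75 -> 75
Compare 9 with 75 -> 75

75


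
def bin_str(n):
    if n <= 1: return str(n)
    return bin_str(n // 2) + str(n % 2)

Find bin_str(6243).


bin_str(6243) = bin_str(3121) + '1'
bin_str(3121) = bin_str(1560) + '1'
bin_str(1560) = bin_str(780) + '0'
bin_str(780) = bin_str(390) + '0'
bin_str(390) = bin_str(195) + '0'
bin_str(195) = bin_str(97) + '1'
bin_str(97) = bin_str(48) + '1'
bin_str(48) = bin_str(24) + '0'
bin_str(24) = bin_str(12) + '0'
bin_str(12) = bin_str(6) + '0'
bin_str(6) = bin_str(3) + '0'
bin_str(3) = bin_str(1) + '1'
bin_str(1) = '1'  (base case)
Concatenating: '1' + '1' + '0' + '0' + '0' + '0' + '1' + '1' + '0' + '0' + '0' + '1' + '1' = '1100001100011'

1100001100011


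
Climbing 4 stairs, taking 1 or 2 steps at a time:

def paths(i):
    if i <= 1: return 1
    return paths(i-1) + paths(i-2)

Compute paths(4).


Building up from base cases:
paths(0) = 1
paths(1) = 1
paths(2) = paths(1) + paths(0) = 1 + 1 = 2
paths(3) = paths(2) + paths(1) = 2 + 1 = 3
paths(4) = paths(3) + paths(2) = 3 + 2 = 5

5


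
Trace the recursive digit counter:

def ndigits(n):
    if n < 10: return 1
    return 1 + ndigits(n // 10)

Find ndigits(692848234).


ndigits(692848234) = 1 + ndigits(69284823)
ndigits(69284823) = 1 + ndigits(6928482)
ndigits(6928482) = 1 + ndigits(692848)
ndigits(692848) = 1 + ndigits(69284)
ndigits(69284) = 1 + ndigits(6928)
ndigits(6928) = 1 + ndigits(692)
ndigits(692) = 1 + ndigits(69)
ndigits(69) = 1 + ndigits(6)
ndigits(6) = 1  (base case: 6 < 10)
Unwinding: 1 + 1 + 1 + 1 + 1 + 1 + 1 + 1 + 1 = 9

9


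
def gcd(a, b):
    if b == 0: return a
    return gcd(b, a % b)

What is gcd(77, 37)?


gcd(77, 37) = gcd(37, 3)
gcd(37, 3) = gcd(3, 1)
gcd(3, 1) = gcd(1, 0)
gcd(1, 0) = 1  (base case)

1


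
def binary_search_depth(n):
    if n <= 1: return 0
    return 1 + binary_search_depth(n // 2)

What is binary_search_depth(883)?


883 / 2 = 441
441 / 2 = 220
220 / 2 = 110
110 / 2 = 55
55 / 2 = 27
27 / 2 = 13
13 / 2 = 6
6 / 2 = 3
3 / 2 = 1
Reached 1 after 9 halvings

9


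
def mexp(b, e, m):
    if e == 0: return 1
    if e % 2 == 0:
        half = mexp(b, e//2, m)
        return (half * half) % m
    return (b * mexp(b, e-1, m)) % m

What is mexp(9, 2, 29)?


mexp(9, 2, 29): e is even, compute mexp(9, 1, 29)
  mexp(9, 1, 29): e is odd, compute mexp(9, 0, 29)
    mexp(9, 0, 29) = 1
  (9 * 1) % 29 = 9
half=9, (9*9) % 29 = 23

23


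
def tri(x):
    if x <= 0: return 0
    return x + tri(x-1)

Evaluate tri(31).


tri(31)
= 31 + 30 + 29 + 28 + 27 + 26 + 25 + 24 + 23 + 22 + 21 + 20 + 19 + 18 + 17 + 16 + 15 + 14 + 13 + 12 + 11 + 10 + 9 + 8 + 7 + 6 + 5 + 4 + 3 + 2 + 1 + tri(0)
= 31 + 30 + 29 + 28 + 27 + 26 + 25 + 24 + 23 + 22 + 21 + 20 + 19 + 18 + 17 + 16 + 15 + 14 + 13 + 12 + 11 + 10 + 9 + 8 + 7 + 6 + 5 + 4 + 3 + 2 + 1 + 0
= 496

496


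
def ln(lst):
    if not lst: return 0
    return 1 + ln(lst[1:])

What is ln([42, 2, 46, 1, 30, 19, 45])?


ln([42, 2, 46, 1, 30, 19, 45]) = 1 + ln([2, 46, 1, 30, 19, 45])
ln([2, 46, 1, 30, 19, 45]) = 1 + ln([46, 1, 30, 19, 45])
ln([46, 1, 30, 19, 45]) = 1 + ln([1, 30, 19, 45])
ln([1, 30, 19, 45]) = 1 + ln([30, 19, 45])
ln([30, 19, 45]) = 1 + ln([19, 45])
ln([19, 45]) = 1 + ln([45])
ln([45]) = 1 + ln([])
ln([]) = 0  (base case)
Unwinding: 1 + 1 + 1 + 1 + 1 + 1 + 1 + 0 = 7

7


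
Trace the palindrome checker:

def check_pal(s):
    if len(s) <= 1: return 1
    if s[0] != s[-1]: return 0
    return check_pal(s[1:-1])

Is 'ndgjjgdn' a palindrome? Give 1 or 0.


check_pal('ndgjjgdn'): s[0]='n' == s[-1]='n' -> check check_pal('dgjjgd')
check_pal('dgjjgd'): s[0]='d' == s[-1]='d' -> check check_pal('gjjg')
check_pal('gjjg'): s[0]='g' == s[-1]='g' -> check check_pal('jj')
check_pal('jj'): s[0]='j' == s[-1]='j' -> check check_pal('')
check_pal(''): len <= 1 -> return 1  (base case)
Result: 1 (palindrome)

1


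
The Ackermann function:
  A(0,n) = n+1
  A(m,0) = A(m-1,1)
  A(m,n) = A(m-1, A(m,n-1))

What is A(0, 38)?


A(0, 38) = 39
Result: A(0, 38) = 39

39


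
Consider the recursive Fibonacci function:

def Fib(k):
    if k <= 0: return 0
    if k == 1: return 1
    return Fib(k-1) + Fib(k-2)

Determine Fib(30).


Computing Fib(30) bottom-up:
Fib(0) = 0
Fib(1) = 1
Fib(2) = Fib(1) + Fib(0) = 1 + 0 = 1
Fib(3) = Fib(2) + Fib(1) = 1 + 1 = 2
Fib(4) = Fib(3) + Fib(2) = 2 + 1 = 3
Fib(5) = Fib(4) + Fib(3) = 3 + 2 = 5
Fib(6) = Fib(5) + Fib(4) = 5 + 3 = 8
Fib(7) = Fib(6) + Fib(5) = 8 + 5 = 13
Fib(8) = Fib(7) + Fib(6) = 13 + 8 = 21
Fib(9) = Fib(8) + Fib(7) = 21 + 13 = 34
Fib(10) = Fib(9) + Fib(8) = 34 + 21 = 55
Fib(11) = Fib(10) + Fib(9) = 55 + 34 = 89
Fib(12) = Fib(11) + Fib(10) = 89 + 55 = 144
Fib(13) = Fib(12) + Fib(11) = 144 + 89 = 233
Fib(14) = Fib(13) + Fib(12) = 233 + 144 = 377
Fib(15) = Fib(14) + Fib(13) = 377 + 233 = 610
Fib(16) = Fib(15) + Fib(14) = 610 + 377 = 987
Fib(17) = Fib(16) + Fib(15) = 987 + 610 = 1597
Fib(18) = Fib(17) + Fib(16) = 1597 + 987 = 2584
Fib(19) = Fib(18) + Fib(17) = 2584 + 1597 = 4181
Fib(20) = Fib(19) + Fib(18) = 4181 + 2584 = 6765
Fib(21) = Fib(20) + Fib(19) = 6765 + 4181 = 10946
Fib(22) = Fib(21) + Fib(20) = 10946 + 6765 = 17711
Fib(23) = Fib(22) + Fib(21) = 17711 + 10946 = 28657
Fib(24) = Fib(23) + Fib(22) = 28657 + 17711 = 46368
Fib(25) = Fib(24) + Fib(23) = 46368 + 28657 = 75025
Fib(26) = Fib(25) + Fib(24) = 75025 + 46368 = 121393
Fib(27) = Fib(26) + Fib(25) = 121393 + 75025 = 196418
Fib(28) = Fib(27) + Fib(26) = 196418 + 121393 = 317811
Fib(29) = Fib(28) + Fib(27) = 317811 + 196418 = 514229
Fib(30) = Fib(29) + Fib(28) = 514229 + 317811 = 832040

832040


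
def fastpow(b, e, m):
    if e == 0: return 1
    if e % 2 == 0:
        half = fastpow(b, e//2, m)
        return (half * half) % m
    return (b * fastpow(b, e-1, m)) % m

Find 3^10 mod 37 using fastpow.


fastpow(3, 10, 37): e is even, compute fastpow(3, 5, 37)
  fastpow(3, 5, 37): e is odd, compute fastpow(3, 4, 37)
    fastpow(3, 4, 37): e is even, compute fastpow(3, 2, 37)
      fastpow(3, 2, 37): e is even, compute fastpow(3, 1, 37)
        fastpow(3, 1, 37): e is odd, compute fastpow(3, 0, 37)
          fastpow(3, 0, 37) = 1
        (3 * 1) % 37 = 3
      half=3, (3*3) % 37 = 9
    half=9, (9*9) % 37 = 7
  (3 * 7) % 37 = 21
half=21, (21*21) % 37 = 34

34


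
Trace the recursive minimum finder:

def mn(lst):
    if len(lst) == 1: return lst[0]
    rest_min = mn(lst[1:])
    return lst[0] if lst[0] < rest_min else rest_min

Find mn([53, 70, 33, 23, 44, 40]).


mn([53, 70, 33, 23, 44, 40]): compare 53 with mn([70, 33, 23, 44, 40])
mn([70, 33, 23, 44, 40]): compare 70 with mn([33, 23, 44, 40])
mn([33, 23, 44, 40]): compare 33 with mn([23, 44, 40])
mn([23, 44, 40]): compare 23 with mn([44, 40])
mn([44, 40]): compare 44 with mn([40])
mn([40]) = 40  (base case)
Compare 44 with 40 -> 40
Compare 23 with 40 -> 23
Compare 33 with 23 -> 23
Compare 70 with 23 -> 23
Compare 53 with 23 -> 23

23


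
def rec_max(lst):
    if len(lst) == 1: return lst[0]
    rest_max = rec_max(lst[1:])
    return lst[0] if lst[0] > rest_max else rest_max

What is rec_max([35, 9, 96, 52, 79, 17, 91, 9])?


rec_max([35, 9, 96, 52, 79, 17, 91, 9]): compare 35 with rec_max([9, 96, 52, 79, 17, 91, 9])
rec_max([9, 96, 52, 79, 17, 91, 9]): compare 9 with rec_max([96, 52, 79, 17, 91, 9])
rec_max([96, 52, 79, 17, 91, 9]): compare 96 with rec_max([52, 79, 17, 91, 9])
rec_max([52, 79, 17, 91, 9]): compare 52 with rec_max([79, 17, 91, 9])
rec_max([79, 17, 91, 9]): compare 79 with rec_max([17, 91, 9])
rec_max([17, 91, 9]): compare 17 with rec_max([91, 9])
rec_max([91, 9]): compare 91 with rec_max([9])
rec_max([9]) = 9  (base case)
Compare 91 with 9 -> 91
Compare 17 with 91 -> 91
Compare 79 with 91 -> 91
Compare 52 with 91 -> 91
Compare 96 with 91 -> 96
Compare 9 with 96 -> 96
Compare 35 with 96 -> 96

96


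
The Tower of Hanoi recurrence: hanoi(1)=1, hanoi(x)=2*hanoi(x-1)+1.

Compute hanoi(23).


hanoi(23) = 2 * hanoi(22) + 1
hanoi(22) = 2 * hanoi(21) + 1
hanoi(21) = 2 * hanoi(20) + 1
hanoi(20) = 2 * hanoi(19) + 1
hanoi(19) = 2 * hanoi(18) + 1
hanoi(18) = 2 * hanoi(17) + 1
hanoi(17) = 2 * hanoi(16) + 1
hanoi(16) = 2 * hanoi(15) + 1
hanoi(15) = 2 * hanoi(14) + 1
hanoi(14) = 2 * hanoi(13) + 1
hanoi(13) = 2 * hanoi(12) + 1
hanoi(12) = 2 * hanoi(11) + 1
hanoi(11) = 2 * hanoi(10) + 1
hanoi(10) = 2 * hanoi(9) + 1
hanoi(9) = 2 * hanoi(8) + 1
hanoi(8) = 2 * hanoi(7) + 1
hanoi(7) = 2 * hanoi(6) + 1
hanoi(6) = 2 * hanoi(5) + 1
hanoi(5) = 2 * hanoi(4) + 1
hanoi(4) = 2 * hanoi(3) + 1
hanoi(3) = 2 * hanoi(2) + 1
hanoi(2) = 2 * hanoi(1) + 1
hanoi(1) = 1  (base case)
hanoi(2) = 2 * 1 + 1 = 3
hanoi(3) = 2 * 3 + 1 = 7
hanoi(4) = 2 * 7 + 1 = 15
hanoi(5) = 2 * 15 + 1 = 31
hanoi(6) = 2 * 31 + 1 = 63
hanoi(7) = 2 * 63 + 1 = 127
hanoi(8) = 2 * 127 + 1 = 255
hanoi(9) = 2 * 255 + 1 = 511
hanoi(10) = 2 * 511 + 1 = 1023
hanoi(11) = 2 * 1023 + 1 = 2047
hanoi(12) = 2 * 2047 + 1 = 4095
hanoi(13) = 2 * 4095 + 1 = 8191
hanoi(14) = 2 * 8191 + 1 = 16383
hanoi(15) = 2 * 16383 + 1 = 32767
hanoi(16) = 2 * 32767 + 1 = 65535
hanoi(17) = 2 * 65535 + 1 = 131071
hanoi(18) = 2 * 131071 + 1 = 262143
hanoi(19) = 2 * 262143 + 1 = 524287
hanoi(20) = 2 * 524287 + 1 = 1048575
hanoi(21) = 2 * 1048575 + 1 = 2097151
hanoi(22) = 2 * 2097151 + 1 = 4194303
hanoi(23) = 2 * 4194303 + 1 = 8388607

8388607


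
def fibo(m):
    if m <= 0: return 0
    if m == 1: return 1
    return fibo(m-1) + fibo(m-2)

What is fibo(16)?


Computing fibo(16) bottom-up:
fibo(0) = 0
fibo(1) = 1
fibo(2) = fibo(1) + fibo(0) = 1 + 0 = 1
fibo(3) = fibo(2) + fibo(1) = 1 + 1 = 2
fibo(4) = fibo(3) + fibo(2) = 2 + 1 = 3
fibo(5) = fibo(4) + fibo(3) = 3 + 2 = 5
fibo(6) = fibo(5) + fibo(4) = 5 + 3 = 8
fibo(7) = fibo(6) + fibo(5) = 8 + 5 = 13
fibo(8) = fibo(7) + fibo(6) = 13 + 8 = 21
fibo(9) = fibo(8) + fibo(7) = 21 + 13 = 34
fibo(10) = fibo(9) + fibo(8) = 34 + 21 = 55
fibo(11) = fibo(10) + fibo(9) = 55 + 34 = 89
fibo(12) = fibo(11) + fibo(10) = 89 + 55 = 144
fibo(13) = fibo(12) + fibo(11) = 144 + 89 = 233
fibo(14) = fibo(13) + fibo(12) = 233 + 144 = 377
fibo(15) = fibo(14) + fibo(13) = 377 + 233 = 610
fibo(16) = fibo(15) + fibo(14) = 610 + 377 = 987

987


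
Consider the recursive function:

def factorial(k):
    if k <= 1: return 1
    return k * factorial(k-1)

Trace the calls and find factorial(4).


factorial(4)
= 4 * factorial(3)
= 4 * 3 * factorial(2)
= 4 * 3 * 2 * factorial(1)
= 4 * 3 * 2 * 1
= 24

24


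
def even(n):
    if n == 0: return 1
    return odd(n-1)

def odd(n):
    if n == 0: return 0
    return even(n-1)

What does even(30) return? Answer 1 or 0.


even(30) = odd(29)
odd(29) = even(28)
even(28) = odd(27)
odd(27) = even(26)
even(26) = odd(25)
odd(25) = even(24)
even(24) = odd(23)
odd(23) = even(22)
even(22) = odd(21)
odd(21) = even(20)
even(20) = odd(19)
odd(19) = even(18)
even(18) = odd(17)
odd(17) = even(16)
even(16) = odd(15)
odd(15) = even(14)
even(14) = odd(13)
odd(13) = even(12)
even(12) = odd(11)
odd(11) = even(10)
even(10) = odd(9)
odd(9) = even(8)
even(8) = odd(7)
odd(7) = even(6)
even(6) = odd(5)
odd(5) = even(4)
even(4) = odd(3)
odd(3) = even(2)
even(2) = odd(1)
odd(1) = even(0)
even(0) = 1  (base case)
Result: 1

1


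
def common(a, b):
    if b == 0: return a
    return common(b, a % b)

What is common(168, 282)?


common(168, 282) = common(282, 168)
common(282, 168) = common(168, 114)
common(168, 114) = common(114, 54)
common(114, 54) = common(54, 6)
common(54, 6) = common(6, 0)
common(6, 0) = 6  (base case)

6


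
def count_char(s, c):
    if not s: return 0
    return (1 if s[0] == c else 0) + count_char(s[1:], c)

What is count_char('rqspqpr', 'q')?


s[0]='r' != 'q' -> 0
s[0]='q' == 'q' -> 1
s[0]='s' != 'q' -> 0
s[0]='p' != 'q' -> 0
s[0]='q' == 'q' -> 1
s[0]='p' != 'q' -> 0
s[0]='r' != 'q' -> 0
Sum: 0 + 1 + 0 + 0 + 1 + 0 + 0 = 2

2


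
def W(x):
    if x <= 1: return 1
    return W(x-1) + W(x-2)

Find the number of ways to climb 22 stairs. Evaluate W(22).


Building up from base cases:
W(0) = 1
W(1) = 1
W(2) = W(1) + W(0) = 1 + 1 = 2
W(3) = W(2) + W(1) = 2 + 1 = 3
W(4) = W(3) + W(2) = 3 + 2 = 5
W(5) = W(4) + W(3) = 5 + 3 = 8
W(6) = W(5) + W(4) = 8 + 5 = 13
W(7) = W(6) + W(5) = 13 + 8 = 21
W(8) = W(7) + W(6) = 21 + 13 = 34
W(9) = W(8) + W(7) = 34 + 21 = 55
W(10) = W(9) + W(8) = 55 + 34 = 89
W(11) = W(10) + W(9) = 89 + 55 = 144
W(12) = W(11) + W(10) = 144 + 89 = 233
W(13) = W(12) + W(11) = 233 + 144 = 377
W(14) = W(13) + W(12) = 377 + 233 = 610
W(15) = W(14) + W(13) = 610 + 377 = 987
W(16) = W(15) + W(14) = 987 + 610 = 1597
W(17) = W(16) + W(15) = 1597 + 987 = 2584
W(18) = W(17) + W(16) = 2584 + 1597 = 4181
W(19) = W(18) + W(17) = 4181 + 2584 = 6765
W(20) = W(19) + W(18) = 6765 + 4181 = 10946
W(21) = W(20) + W(19) = 10946 + 6765 = 17711
W(22) = W(21) + W(20) = 17711 + 10946 = 28657

28657


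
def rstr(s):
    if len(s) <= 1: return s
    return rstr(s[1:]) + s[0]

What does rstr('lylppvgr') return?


rstr('lylppvgr') = rstr('ylppvgr') + 'l'
rstr('ylppvgr') = rstr('lppvgr') + 'y'
rstr('lppvgr') = rstr('ppvgr') + 'l'
rstr('ppvgr') = rstr('pvgr') + 'p'
rstr('pvgr') = rstr('vgr') + 'p'
rstr('vgr') = rstr('gr') + 'v'
rstr('gr') = rstr('r') + 'g'
rstr('r') = 'r'  (base case)
Concatenating: 'r' + 'g' + 'v' + 'p' + 'p' + 'l' + 'y' + 'l' = 'rgvpplyl'

rgvpplyl


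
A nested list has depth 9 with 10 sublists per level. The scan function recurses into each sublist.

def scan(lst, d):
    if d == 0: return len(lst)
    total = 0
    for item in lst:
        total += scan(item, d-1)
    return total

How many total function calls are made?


At depth 0 (root): 1 call
At depth 1: each of 1 parents calls scan on 10 children = 10 calls
At depth 2: each of 10 parents calls scan on 10 children = 100 calls
At depth 3: each of 100 parents calls scan on 10 children = 1000 calls
At depth 4: each of 1000 parents calls scan on 10 children = 10000 calls
At depth 5: each of 10000 parents calls scan on 10 children = 100000 calls
At depth 6: each of 100000 parents calls scan on 10 children = 1000000 calls
At depth 7: each of 1000000 parents calls scan on 10 children = 10000000 calls
At depth 8: each of 10000000 parents calls scan on 10 children = 100000000 calls
At depth 9: each of 100000000 parents calls scan on 10 children = 1000000000 calls
Total: 1 + 10 + 100 + 1000 + 10000 + 100000 + 1000000 + 10000000 + 100000000 + 1000000000 = 1111111111

1111111111


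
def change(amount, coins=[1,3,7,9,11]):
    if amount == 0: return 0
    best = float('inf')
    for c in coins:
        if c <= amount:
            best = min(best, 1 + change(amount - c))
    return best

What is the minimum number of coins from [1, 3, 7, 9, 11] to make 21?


Building up with DP:
change(0) = 0
change(1) = min(1+change(0)=1+0=1) = 1
change(2) = min(1+change(1)=1+1=2) = 2
change(3) = min(1+change(2)=1+2=3, 1+change(0)=1+0=1) = 1
change(4) = min(1+change(3)=1+1=2, 1+change(1)=1+1=2) = 2
change(5) = min(1+change(4)=1+2=3, 1+change(2)=1+2=3) = 3
change(6) = min(1+change(5)=1+3=4, 1+change(3)=1+1=2) = 2
change(7) = min(1+change(6)=1+2=3, 1+change(4)=1+2=3, 1+change(0)=1+0=1) = 1
change(8) = min(1+change(7)=1+1=2, 1+change(5)=1+3=4, 1+change(1)=1+1=2) = 2
change(9) = min(1+change(8)=1+2=3, 1+change(6)=1+2=3, 1+change(2)=1+2=3, 1+change(0)=1+0=1) = 1
change(10) = min(1+change(9)=1+1=2, 1+change(7)=1+1=2, 1+change(3)=1+1=2, 1+change(1)=1+1=2) = 2
change(11) = min(1+change(10)=1+2=3, 1+change(8)=1+2=3, 1+change(4)=1+2=3, 1+change(2)=1+2=3, 1+change(0)=1+0=1) = 1
change(12) = min(1+change(11)=1+1=2, 1+change(9)=1+1=2, 1+change(5)=1+3=4, 1+change(3)=1+1=2, 1+change(1)=1+1=2) = 2
change(13) = min(1+change(12)=1+2=3, 1+change(10)=1+2=3, 1+change(6)=1+2=3, 1+change(4)=1+2=3, 1+change(2)=1+2=3) = 3
change(14) = min(1+change(13)=1+3=4, 1+change(11)=1+1=2, 1+change(7)=1+1=2, 1+change(5)=1+3=4, 1+change(3)=1+1=2) = 2
change(15) = min(1+change(14)=1+2=3, 1+change(12)=1+2=3, 1+change(8)=1+2=3, 1+change(6)=1+2=3, 1+change(4)=1+2=3) = 3
change(16) = min(1+change(15)=1+3=4, 1+change(13)=1+3=4, 1+change(9)=1+1=2, 1+change(7)=1+1=2, 1+change(5)=1+3=4) = 2
change(17) = min(1+change(16)=1+2=3, 1+change(14)=1+2=3, 1+change(10)=1+2=3, 1+change(8)=1+2=3, 1+change(6)=1+2=3) = 3
change(18) = min(1+change(17)=1+3=4, 1+change(15)=1+3=4, 1+change(11)=1+1=2, 1+change(9)=1+1=2, 1+change(7)=1+1=2) = 2
change(19) = min(1+change(18)=1+2=3, 1+change(16)=1+2=3, 1+change(12)=1+2=3, 1+change(10)=1+2=3, 1+change(8)=1+2=3) = 3
change(20) = min(1+change(19)=1+3=4, 1+change(17)=1+3=4, 1+change(13)=1+3=4, 1+change(11)=1+1=2, 1+change(9)=1+1=2) = 2
change(21) = min(1+change(20)=1+2=3, 1+change(18)=1+2=3, 1+change(14)=1+2=3, 1+change(12)=1+2=3, 1+change(10)=1+2=3) = 3

3


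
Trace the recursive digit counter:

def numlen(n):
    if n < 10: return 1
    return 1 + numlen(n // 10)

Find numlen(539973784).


numlen(539973784) = 1 + numlen(53997378)
numlen(53997378) = 1 + numlen(5399737)
numlen(5399737) = 1 + numlen(539973)
numlen(539973) = 1 + numlen(53997)
numlen(53997) = 1 + numlen(5399)
numlen(5399) = 1 + numlen(539)
numlen(539) = 1 + numlen(53)
numlen(53) = 1 + numlen(5)
numlen(5) = 1  (base case: 5 < 10)
Unwinding: 1 + 1 + 1 + 1 + 1 + 1 + 1 + 1 + 1 = 9

9


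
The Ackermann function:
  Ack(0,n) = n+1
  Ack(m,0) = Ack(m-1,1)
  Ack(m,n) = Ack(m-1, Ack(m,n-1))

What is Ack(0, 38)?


Ack(0, 38) = 39
Result: Ack(0, 38) = 39

39


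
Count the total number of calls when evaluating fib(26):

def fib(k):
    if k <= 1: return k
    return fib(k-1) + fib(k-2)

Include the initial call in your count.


Let C(n) = total calls for fib(n)
C(0) = 1, C(1) = 1
C(2) = 1 + C(1) + C(0) = 1 + 1 + 1 = 3
C(3) = 1 + C(2) + C(1) = 1 + 3 + 1 = 5
C(4) = 1 + C(3) + C(2) = 1 + 5 + 3 = 9
C(5) = 1 + C(4) + C(3) = 1 + 9 + 5 = 15
C(6) = 1 + C(5) + C(4) = 1 + 15 + 9 = 25
C(7) = 1 + C(6) + C(5) = 1 + 25 + 15 = 41
C(8) = 1 + C(7) + C(6) = 1 + 41 + 25 = 67
C(9) = 1 + C(8) + C(7) = 1 + 67 + 41 = 109
C(10) = 1 + C(9) + C(8) = 1 + 109 + 67 = 177
C(11) = 1 + C(10) + C(9) = 1 + 177 + 109 = 287
C(12) = 1 + C(11) + C(10) = 1 + 287 + 177 = 465
C(13) = 1 + C(12) + C(11) = 1 + 465 + 287 = 753
C(14) = 1 + C(13) + C(12) = 1 + 753 + 465 = 1219
C(15) = 1 + C(14) + C(13) = 1 + 1219 + 753 = 1973
C(16) = 1 + C(15) + C(14) = 1 + 1973 + 1219 = 3193
C(17) = 1 + C(16) + C(15) = 1 + 3193 + 1973 = 5167
C(18) = 1 + C(17) + C(16) = 1 + 5167 + 3193 = 8361
C(19) = 1 + C(18) + C(17) = 1 + 8361 + 5167 = 13529
C(20) = 1 + C(19) + C(18) = 1 + 13529 + 8361 = 21891
C(21) = 1 + C(20) + C(19) = 1 + 21891 + 13529 = 35421
C(22) = 1 + C(21) + C(20) = 1 + 35421 + 21891 = 57313
C(23) = 1 + C(22) + C(21) = 1 + 57313 + 35421 = 92735
C(24) = 1 + C(23) + C(22) = 1 + 92735 + 57313 = 150049
C(25) = 1 + C(24) + C(23) = 1 + 150049 + 92735 = 242785
C(26) = 1 + C(25) + C(24) = 1 + 242785 + 150049 = 392835

392835


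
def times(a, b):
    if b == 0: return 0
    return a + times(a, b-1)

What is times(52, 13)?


times(52, 13) = 52 + times(52, 12)
times(52, 12) = 52 + times(52, 11)
times(52, 11) = 52 + times(52, 10)
times(52, 10) = 52 + times(52, 9)
times(52, 9) = 52 + times(52, 8)
times(52, 8) = 52 + times(52, 7)
times(52, 7) = 52 + times(52, 6)
times(52, 6) = 52 + times(52, 5)
times(52, 5) = 52 + times(52, 4)
times(52, 4) = 52 + times(52, 3)
times(52, 3) = 52 + times(52, 2)
times(52, 2) = 52 + times(52, 1)
times(52, 1) = 52 + times(52, 0)
times(52, 0) = 0  (base case)
Total: 52 + 52 + 52 + 52 + 52 + 52 + 52 + 52 + 52 + 52 + 52 + 52 + 52 + 0 = 676

676


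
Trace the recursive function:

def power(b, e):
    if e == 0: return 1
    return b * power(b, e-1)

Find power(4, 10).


power(4, 10)
= 4 * power(4, 9)
= 4 * 4 * power(4, 8)
= 4 * 4 * 4 * power(4, 7)
= 4 * 4 * 4 * 4 * power(4, 6)
= 4 * 4 * 4 * 4 * 4 * power(4, 5)
= 4 * 4 * 4 * 4 * 4 * 4 * power(4, 4)
= 4 * 4 * 4 * 4 * 4 * 4 * 4 * power(4, 3)
= 4 * 4 * 4 * 4 * 4 * 4 * 4 * 4 * power(4, 2)
= 4 * 4 * 4 * 4 * 4 * 4 * 4 * 4 * 4 * power(4, 1)
= 4 * 4 * 4 * 4 * 4 * 4 * 4 * 4 * 4 * 4 * power(4, 0)
= 4 * 4 * 4 * 4 * 4 * 4 * 4 * 4 * 4 * 4 * 1
= 1048576

1048576


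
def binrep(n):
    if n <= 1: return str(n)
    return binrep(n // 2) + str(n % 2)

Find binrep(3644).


binrep(3644) = binrep(1822) + '0'
binrep(1822) = binrep(911) + '0'
binrep(911) = binrep(455) + '1'
binrep(455) = binrep(227) + '1'
binrep(227) = binrep(113) + '1'
binrep(113) = binrep(56) + '1'
binrep(56) = binrep(28) + '0'
binrep(28) = binrep(14) + '0'
binrep(14) = binrep(7) + '0'
binrep(7) = binrep(3) + '1'
binrep(3) = binrep(1) + '1'
binrep(1) = '1'  (base case)
Concatenating: '1' + '1' + '1' + '0' + '0' + '0' + '1' + '1' + '1' + '1' + '0' + '0' = '111000111100'

111000111100


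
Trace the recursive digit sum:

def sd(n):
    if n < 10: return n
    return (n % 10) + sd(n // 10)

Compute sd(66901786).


sd(66901786) = 6 + sd(6690178)
sd(6690178) = 8 + sd(669017)
sd(669017) = 7 + sd(66901)
sd(66901) = 1 + sd(6690)
sd(6690) = 0 + sd(669)
sd(669) = 9 + sd(66)
sd(66) = 6 + sd(6)
sd(6) = 6  (base case)
Total: 6 + 8 + 7 + 1 + 0 + 9 + 6 + 6 = 43

43


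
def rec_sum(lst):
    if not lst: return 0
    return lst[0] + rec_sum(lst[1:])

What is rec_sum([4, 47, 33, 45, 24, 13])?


rec_sum([4, 47, 33, 45, 24, 13]) = 4 + rec_sum([47, 33, 45, 24, 13])
rec_sum([47, 33, 45, 24, 13]) = 47 + rec_sum([33, 45, 24, 13])
rec_sum([33, 45, 24, 13]) = 33 + rec_sum([45, 24, 13])
rec_sum([45, 24, 13]) = 45 + rec_sum([24, 13])
rec_sum([24, 13]) = 24 + rec_sum([13])
rec_sum([13]) = 13 + rec_sum([])
rec_sum([]) = 0  (base case)
Total: 4 + 47 + 33 + 45 + 24 + 13 + 0 = 166

166


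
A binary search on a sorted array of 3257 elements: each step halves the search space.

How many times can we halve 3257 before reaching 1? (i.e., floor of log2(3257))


3257 / 2 = 1628
1628 / 2 = 814
814 / 2 = 407
407 / 2 = 203
203 / 2 = 101
101 / 2 = 50
50 / 2 = 25
25 / 2 = 12
12 / 2 = 6
6 / 2 = 3
3 / 2 = 1
Reached 1 after 11 halvings

11


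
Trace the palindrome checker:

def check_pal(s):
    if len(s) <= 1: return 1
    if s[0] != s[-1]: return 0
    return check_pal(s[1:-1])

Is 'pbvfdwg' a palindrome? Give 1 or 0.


check_pal('pbvfdwg'): s[0]='p' != s[-1]='g' -> return 0
Result: 0 (not a palindrome)

0


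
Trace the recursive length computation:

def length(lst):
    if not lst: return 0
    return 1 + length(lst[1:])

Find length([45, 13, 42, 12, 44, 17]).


length([45, 13, 42, 12, 44, 17]) = 1 + length([13, 42, 12, 44, 17])
length([13, 42, 12, 44, 17]) = 1 + length([42, 12, 44, 17])
length([42, 12, 44, 17]) = 1 + length([12, 44, 17])
length([12, 44, 17]) = 1 + length([44, 17])
length([44, 17]) = 1 + length([17])
length([17]) = 1 + length([])
length([]) = 0  (base case)
Unwinding: 1 + 1 + 1 + 1 + 1 + 1 + 0 = 6

6


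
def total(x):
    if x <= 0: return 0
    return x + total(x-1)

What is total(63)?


total(63)
= 63 + 62 + 61 + 60 + 59 + 58 + 57 + 56 + 55 + 54 + 53 + 52 + 51 + 50 + 49 + 48 + 47 + 46 + 45 + 44 + 43 + 42 + 41 + 40 + 39 + 38 + 37 + 36 + 35 + 34 + 33 + 32 + 31 + 30 + 29 + 28 + 27 + 26 + 25 + 24 + 23 + 22 + 21 + 20 + 19 + 18 + 17 + 16 + 15 + 14 + 13 + 12 + 11 + 10 + 9 + 8 + 7 + 6 + 5 + 4 + 3 + 2 + 1 + total(0)
= 63 + 62 + 61 + 60 + 59 + 58 + 57 + 56 + 55 + 54 + 53 + 52 + 51 + 50 + 49 + 48 + 47 + 46 + 45 + 44 + 43 + 42 + 41 + 40 + 39 + 38 + 37 + 36 + 35 + 34 + 33 + 32 + 31 + 30 + 29 + 28 + 27 + 26 + 25 + 24 + 23 + 22 + 21 + 20 + 19 + 18 + 17 + 16 + 15 + 14 + 13 + 12 + 11 + 10 + 9 + 8 + 7 + 6 + 5 + 4 + 3 + 2 + 1 + 0
= 2016

2016


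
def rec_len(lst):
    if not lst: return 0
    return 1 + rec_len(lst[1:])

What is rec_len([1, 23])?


rec_len([1, 23]) = 1 + rec_len([23])
rec_len([23]) = 1 + rec_len([])
rec_len([]) = 0  (base case)
Unwinding: 1 + 1 + 0 = 2

2


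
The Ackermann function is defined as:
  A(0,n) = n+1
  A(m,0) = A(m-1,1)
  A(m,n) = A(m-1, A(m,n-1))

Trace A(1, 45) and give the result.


A(1, 45) = A(0, A(1, 44))
  A(1, 44) = A(0, A(1, 43))
    A(1, 43) = A(0, A(1, 42))
      A(1, 42) = A(0, A(1, 41))
        A(1, 41) = A(0, A(1, 40))
          A(1, 40) = A(0, A(1, 39))
          A(1, 39) = A(0, A(1, 38))
          A(1, 38) = A(0, A(1, 37))
          A(1, 37) = A(0, A(1, 36))
          A(1, 36) = A(0, A(1, 35))
          A(1, 35) = A(0, A(1, 34))
          A(1, 34) = A(0, A(1, 33))
          A(1, 33) = A(0, A(1, 32))
          A(1, 32) = A(0, A(1, 31))
          A(1, 31) = A(0, A(1, 30))
          A(1, 30) = A(0, A(1, 29))
          A(1, 29) = A(0, A(1, 28))
          A(1, 28) = A(0, A(1, 27))
          A(1, 27) = A(0, A(1, 26))
          A(1, 26) = A(0, A(1, 25))
          A(1, 25) = A(0, A(1, 24))
          A(1, 24) = A(0, A(1, 23))
          A(1, 23) = A(0, A(1, 22))
          A(1, 22) = A(0, A(1, 21))
          A(1, 21) = A(0, A(1, 20))
... (trace truncated)
Result: A(1, 45) = 47

47


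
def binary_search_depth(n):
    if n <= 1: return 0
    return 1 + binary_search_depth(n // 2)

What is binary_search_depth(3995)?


3995 / 2 = 1997
1997 / 2 = 998
998 / 2 = 499
499 / 2 = 249
249 / 2 = 124
124 / 2 = 62
62 / 2 = 31
31 / 2 = 15
15 / 2 = 7
7 / 2 = 3
3 / 2 = 1
Reached 1 after 11 halvings

11


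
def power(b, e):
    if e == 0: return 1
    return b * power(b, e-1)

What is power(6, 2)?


power(6, 2)
= 6 * power(6, 1)
= 6 * 6 * power(6, 0)
= 6 * 6 * 1
= 36

36


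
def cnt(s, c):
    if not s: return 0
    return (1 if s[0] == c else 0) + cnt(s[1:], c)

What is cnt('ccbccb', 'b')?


s[0]='c' != 'b' -> 0
s[0]='c' != 'b' -> 0
s[0]='b' == 'b' -> 1
s[0]='c' != 'b' -> 0
s[0]='c' != 'b' -> 0
s[0]='b' == 'b' -> 1
Sum: 0 + 0 + 1 + 0 + 0 + 1 = 2

2


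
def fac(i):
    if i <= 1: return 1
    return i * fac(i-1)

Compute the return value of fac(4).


fac(4)
= 4 * fac(3)
= 4 * 3 * fac(2)
= 4 * 3 * 2 * fac(1)
= 4 * 3 * 2 * 1
= 24

24


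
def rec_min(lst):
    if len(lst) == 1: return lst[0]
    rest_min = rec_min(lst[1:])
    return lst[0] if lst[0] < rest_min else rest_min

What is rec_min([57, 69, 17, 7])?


rec_min([57, 69, 17, 7]): compare 57 with rec_min([69, 17, 7])
rec_min([69, 17, 7]): compare 69 with rec_min([17, 7])
rec_min([17, 7]): compare 17 with rec_min([7])
rec_min([7]) = 7  (base case)
Compare 17 with 7 -> 7
Compare 69 with 7 -> 7
Compare 57 with 7 -> 7

7


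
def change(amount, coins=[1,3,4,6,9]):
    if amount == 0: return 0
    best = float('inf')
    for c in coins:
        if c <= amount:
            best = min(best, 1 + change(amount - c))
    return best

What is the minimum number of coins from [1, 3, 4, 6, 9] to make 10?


Building up with DP:
change(0) = 0
change(1) = min(1+change(0)=1+0=1) = 1
change(2) = min(1+change(1)=1+1=2) = 2
change(3) = min(1+change(2)=1+2=3, 1+change(0)=1+0=1) = 1
change(4) = min(1+change(3)=1+1=2, 1+change(1)=1+1=2, 1+change(0)=1+0=1) = 1
change(5) = min(1+change(4)=1+1=2, 1+change(2)=1+2=3, 1+change(1)=1+1=2) = 2
change(6) = min(1+change(5)=1+2=3, 1+change(3)=1+1=2, 1+change(2)=1+2=3, 1+change(0)=1+0=1) = 1
change(7) = min(1+change(6)=1+1=2, 1+change(4)=1+1=2, 1+change(3)=1+1=2, 1+change(1)=1+1=2) = 2
change(8) = min(1+change(7)=1+2=3, 1+change(5)=1+2=3, 1+change(4)=1+1=2, 1+change(2)=1+2=3) = 2
change(9) = min(1+change(8)=1+2=3, 1+change(6)=1+1=2, 1+change(5)=1+2=3, 1+change(3)=1+1=2, 1+change(0)=1+0=1) = 1
change(10) = min(1+change(9)=1+1=2, 1+change(7)=1+2=3, 1+change(6)=1+1=2, 1+change(4)=1+1=2, 1+change(1)=1+1=2) = 2

2


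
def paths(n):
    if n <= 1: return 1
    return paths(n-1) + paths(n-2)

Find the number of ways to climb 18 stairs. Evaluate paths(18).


Building up from base cases:
paths(0) = 1
paths(1) = 1
paths(2) = paths(1) + paths(0) = 1 + 1 = 2
paths(3) = paths(2) + paths(1) = 2 + 1 = 3
paths(4) = paths(3) + paths(2) = 3 + 2 = 5
paths(5) = paths(4) + paths(3) = 5 + 3 = 8
paths(6) = paths(5) + paths(4) = 8 + 5 = 13
paths(7) = paths(6) + paths(5) = 13 + 8 = 21
paths(8) = paths(7) + paths(6) = 21 + 13 = 34
paths(9) = paths(8) + paths(7) = 34 + 21 = 55
paths(10) = paths(9) + paths(8) = 55 + 34 = 89
paths(11) = paths(10) + paths(9) = 89 + 55 = 144
paths(12) = paths(11) + paths(10) = 144 + 89 = 233
paths(13) = paths(12) + paths(11) = 233 + 144 = 377
paths(14) = paths(13) + paths(12) = 377 + 233 = 610
paths(15) = paths(14) + paths(13) = 610 + 377 = 987
paths(16) = paths(15) + paths(14) = 987 + 610 = 1597
paths(17) = paths(16) + paths(15) = 1597 + 987 = 2584
paths(18) = paths(17) + paths(16) = 2584 + 1597 = 4181

4181


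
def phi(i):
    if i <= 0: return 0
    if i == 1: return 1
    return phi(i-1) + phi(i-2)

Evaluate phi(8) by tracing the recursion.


Computing phi(8) bottom-up:
phi(0) = 0
phi(1) = 1
phi(2) = phi(1) + phi(0) = 1 + 0 = 1
phi(3) = phi(2) + phi(1) = 1 + 1 = 2
phi(4) = phi(3) + phi(2) = 2 + 1 = 3
phi(5) = phi(4) + phi(3) = 3 + 2 = 5
phi(6) = phi(5) + phi(4) = 5 + 3 = 8
phi(7) = phi(6) + phi(5) = 8 + 5 = 13
phi(8) = phi(7) + phi(6) = 13 + 8 = 21

21


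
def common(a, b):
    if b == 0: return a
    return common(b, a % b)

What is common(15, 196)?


common(15, 196) = common(196, 15)
common(196, 15) = common(15, 1)
common(15, 1) = common(1, 0)
common(1, 0) = 1  (base case)

1


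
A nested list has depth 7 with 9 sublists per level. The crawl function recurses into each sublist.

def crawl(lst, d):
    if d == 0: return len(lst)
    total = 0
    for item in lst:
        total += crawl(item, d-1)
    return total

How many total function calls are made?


At depth 0 (root): 1 call
At depth 1: each of 1 parents calls crawl on 9 children = 9 calls
At depth 2: each of 9 parents calls crawl on 9 children = 81 calls
At depth 3: each of 81 parents calls crawl on 9 children = 729 calls
At depth 4: each of 729 parents calls crawl on 9 children = 6561 calls
At depth 5: each of 6561 parents calls crawl on 9 children = 59049 calls
At depth 6: each of 59049 parents calls crawl on 9 children = 531441 calls
At depth 7: each of 531441 parents calls crawl on 9 children = 4782969 calls
Total: 1 + 9 + 81 + 729 + 6561 + 59049 + 531441 + 4782969 = 5380840

5380840


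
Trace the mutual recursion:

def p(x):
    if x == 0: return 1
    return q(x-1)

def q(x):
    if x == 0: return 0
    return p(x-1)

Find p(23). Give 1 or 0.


p(23) = q(22)
q(22) = p(21)
p(21) = q(20)
q(20) = p(19)
p(19) = q(18)
q(18) = p(17)
p(17) = q(16)
q(16) = p(15)
p(15) = q(14)
q(14) = p(13)
p(13) = q(12)
q(12) = p(11)
p(11) = q(10)
q(10) = p(9)
p(9) = q(8)
q(8) = p(7)
p(7) = q(6)
q(6) = p(5)
p(5) = q(4)
q(4) = p(3)
p(3) = q(2)
q(2) = p(1)
p(1) = q(0)
q(0) = 0  (base case)
Result: 0

0


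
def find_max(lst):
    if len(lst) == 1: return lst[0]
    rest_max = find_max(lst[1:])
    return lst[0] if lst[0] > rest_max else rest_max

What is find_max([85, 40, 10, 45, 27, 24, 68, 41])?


find_max([85, 40, 10, 45, 27, 24, 68, 41]): compare 85 with find_max([40, 10, 45, 27, 24, 68, 41])
find_max([40, 10, 45, 27, 24, 68, 41]): compare 40 with find_max([10, 45, 27, 24, 68, 41])
find_max([10, 45, 27, 24, 68, 41]): compare 10 with find_max([45, 27, 24, 68, 41])
find_max([45, 27, 24, 68, 41]): compare 45 with find_max([27, 24, 68, 41])
find_max([27, 24, 68, 41]): compare 27 with find_max([24, 68, 41])
find_max([24, 68, 41]): compare 24 with find_max([68, 41])
find_max([68, 41]): compare 68 with find_max([41])
find_max([41]) = 41  (base case)
Compare 68 with 41 -> 68
Compare 24 with 68 -> 68
Compare 27 with 68 -> 68
Compare 45 with 68 -> 68
Compare 10 with 68 -> 68
Compare 40 with 68 -> 68
Compare 85 with 68 -> 85

85


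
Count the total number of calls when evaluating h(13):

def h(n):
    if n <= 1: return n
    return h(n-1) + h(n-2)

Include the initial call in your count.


Let C(n) = total calls for h(n)
C(0) = 1, C(1) = 1
C(2) = 1 + C(1) + C(0) = 1 + 1 + 1 = 3
C(3) = 1 + C(2) + C(1) = 1 + 3 + 1 = 5
C(4) = 1 + C(3) + C(2) = 1 + 5 + 3 = 9
C(5) = 1 + C(4) + C(3) = 1 + 9 + 5 = 15
C(6) = 1 + C(5) + C(4) = 1 + 15 + 9 = 25
C(7) = 1 + C(6) + C(5) = 1 + 25 + 15 = 41
C(8) = 1 + C(7) + C(6) = 1 + 41 + 25 = 67
C(9) = 1 + C(8) + C(7) = 1 + 67 + 41 = 109
C(10) = 1 + C(9) + C(8) = 1 + 109 + 67 = 177
C(11) = 1 + C(10) + C(9) = 1 + 177 + 109 = 287
C(12) = 1 + C(11) + C(10) = 1 + 287 + 177 = 465
C(13) = 1 + C(12) + C(11) = 1 + 465 + 287 = 753

753


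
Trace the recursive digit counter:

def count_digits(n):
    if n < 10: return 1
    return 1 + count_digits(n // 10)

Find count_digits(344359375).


count_digits(344359375) = 1 + count_digits(34435937)
count_digits(34435937) = 1 + count_digits(3443593)
count_digits(3443593) = 1 + count_digits(344359)
count_digits(344359) = 1 + count_digits(34435)
count_digits(34435) = 1 + count_digits(3443)
count_digits(3443) = 1 + count_digits(344)
count_digits(344) = 1 + count_digits(34)
count_digits(34) = 1 + count_digits(3)
count_digits(3) = 1  (base case: 3 < 10)
Unwinding: 1 + 1 + 1 + 1 + 1 + 1 + 1 + 1 + 1 = 9

9


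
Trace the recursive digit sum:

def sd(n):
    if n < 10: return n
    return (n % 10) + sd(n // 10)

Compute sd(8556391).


sd(8556391) = 1 + sd(855639)
sd(855639) = 9 + sd(85563)
sd(85563) = 3 + sd(8556)
sd(8556) = 6 + sd(855)
sd(855) = 5 + sd(85)
sd(85) = 5 + sd(8)
sd(8) = 8  (base case)
Total: 1 + 9 + 3 + 6 + 5 + 5 + 8 = 37

37


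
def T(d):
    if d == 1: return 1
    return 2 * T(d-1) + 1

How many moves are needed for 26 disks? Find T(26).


T(26) = 2 * T(25) + 1
T(25) = 2 * T(24) + 1
T(24) = 2 * T(23) + 1
T(23) = 2 * T(22) + 1
T(22) = 2 * T(21) + 1
T(21) = 2 * T(20) + 1
T(20) = 2 * T(19) + 1
T(19) = 2 * T(18) + 1
T(18) = 2 * T(17) + 1
T(17) = 2 * T(16) + 1
T(16) = 2 * T(15) + 1
T(15) = 2 * T(14) + 1
T(14) = 2 * T(13) + 1
T(13) = 2 * T(12) + 1
T(12) = 2 * T(11) + 1
T(11) = 2 * T(10) + 1
T(10) = 2 * T(9) + 1
T(9) = 2 * T(8) + 1
T(8) = 2 * T(7) + 1
T(7) = 2 * T(6) + 1
T(6) = 2 * T(5) + 1
T(5) = 2 * T(4) + 1
T(4) = 2 * T(3) + 1
T(3) = 2 * T(2) + 1
T(2) = 2 * T(1) + 1
T(1) = 1  (base case)
T(2) = 2 * 1 + 1 = 3
T(3) = 2 * 3 + 1 = 7
T(4) = 2 * 7 + 1 = 15
T(5) = 2 * 15 + 1 = 31
T(6) = 2 * 31 + 1 = 63
T(7) = 2 * 63 + 1 = 127
T(8) = 2 * 127 + 1 = 255
T(9) = 2 * 255 + 1 = 511
T(10) = 2 * 511 + 1 = 1023
T(11) = 2 * 1023 + 1 = 2047
T(12) = 2 * 2047 + 1 = 4095
T(13) = 2 * 4095 + 1 = 8191
T(14) = 2 * 8191 + 1 = 16383
T(15) = 2 * 16383 + 1 = 32767
T(16) = 2 * 32767 + 1 = 65535
T(17) = 2 * 65535 + 1 = 131071
T(18) = 2 * 131071 + 1 = 262143
T(19) = 2 * 262143 + 1 = 524287
T(20) = 2 * 524287 + 1 = 1048575
T(21) = 2 * 1048575 + 1 = 2097151
T(22) = 2 * 2097151 + 1 = 4194303
T(23) = 2 * 4194303 + 1 = 8388607
T(24) = 2 * 8388607 + 1 = 16777215
T(25) = 2 * 16777215 + 1 = 33554431
T(26) = 2 * 33554431 + 1 = 67108863

67108863


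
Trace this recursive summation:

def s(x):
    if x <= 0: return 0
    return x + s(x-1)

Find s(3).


s(3)
= 3 + 2 + 1 + s(0)
= 3 + 2 + 1 + 0
= 6

6


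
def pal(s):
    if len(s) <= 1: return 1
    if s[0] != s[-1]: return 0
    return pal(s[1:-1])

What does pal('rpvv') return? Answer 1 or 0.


pal('rpvv'): s[0]='r' != s[-1]='v' -> return 0
Result: 0 (not a palindrome)

0


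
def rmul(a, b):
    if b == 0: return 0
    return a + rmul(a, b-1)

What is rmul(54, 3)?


rmul(54, 3) = 54 + rmul(54, 2)
rmul(54, 2) = 54 + rmul(54, 1)
rmul(54, 1) = 54 + rmul(54, 0)
rmul(54, 0) = 0  (base case)
Total: 54 + 54 + 54 + 0 = 162

162


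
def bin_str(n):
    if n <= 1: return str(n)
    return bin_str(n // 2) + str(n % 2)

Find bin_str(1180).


bin_str(1180) = bin_str(590) + '0'
bin_str(590) = bin_str(295) + '0'
bin_str(295) = bin_str(147) + '1'
bin_str(147) = bin_str(73) + '1'
bin_str(73) = bin_str(36) + '1'
bin_str(36) = bin_str(18) + '0'
bin_str(18) = bin_str(9) + '0'
bin_str(9) = bin_str(4) + '1'
bin_str(4) = bin_str(2) + '0'
bin_str(2) = bin_str(1) + '0'
bin_str(1) = '1'  (base case)
Concatenating: '1' + '0' + '0' + '1' + '0' + '0' + '1' + '1' + '1' + '0' + '0' = '10010011100'

10010011100


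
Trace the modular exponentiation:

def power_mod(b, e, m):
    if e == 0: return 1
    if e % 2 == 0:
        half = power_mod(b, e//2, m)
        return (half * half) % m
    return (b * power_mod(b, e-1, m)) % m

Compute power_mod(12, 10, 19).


power_mod(12, 10, 19): e is even, compute power_mod(12, 5, 19)
  power_mod(12, 5, 19): e is odd, compute power_mod(12, 4, 19)
    power_mod(12, 4, 19): e is even, compute power_mod(12, 2, 19)
      power_mod(12, 2, 19): e is even, compute power_mod(12, 1, 19)
        power_mod(12, 1, 19): e is odd, compute power_mod(12, 0, 19)
          power_mod(12, 0, 19) = 1
        (12 * 1) % 19 = 12
      half=12, (12*12) % 19 = 11
    half=11, (11*11) % 19 = 7
  (12 * 7) % 19 = 8
half=8, (8*8) % 19 = 7

7


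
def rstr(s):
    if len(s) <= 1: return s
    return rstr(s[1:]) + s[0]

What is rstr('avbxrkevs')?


rstr('avbxrkevs') = rstr('vbxrkevs') + 'a'
rstr('vbxrkevs') = rstr('bxrkevs') + 'v'
rstr('bxrkevs') = rstr('xrkevs') + 'b'
rstr('xrkevs') = rstr('rkevs') + 'x'
rstr('rkevs') = rstr('kevs') + 'r'
rstr('kevs') = rstr('evs') + 'k'
rstr('evs') = rstr('vs') + 'e'
rstr('vs') = rstr('s') + 'v'
rstr('s') = 's'  (base case)
Concatenating: 's' + 'v' + 'e' + 'k' + 'r' + 'x' + 'b' + 'v' + 'a' = 'svekrxbva'

svekrxbva
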